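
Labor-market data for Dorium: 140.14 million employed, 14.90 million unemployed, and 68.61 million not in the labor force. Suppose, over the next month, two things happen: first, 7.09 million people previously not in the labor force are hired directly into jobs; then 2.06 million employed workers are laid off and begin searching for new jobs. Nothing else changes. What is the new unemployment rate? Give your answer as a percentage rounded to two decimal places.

Initially, labor force = 140.14 + 14.90 = 155.04 million, so u = 14.90/155.04 = 9.61%.
After the first change, employed and labor force both rise by 7.09; unemployed unchanged → E = 147.23, U = 14.90, labor force = 162.13 million.
After the second change, employed falls and unemployed rises by 2.06; labor force unchanged → E = 145.17, U = 16.96, labor force = 162.13 million.
New unemployment rate = 16.96 / 162.13 = 10.46%.

New unemployment rate ≈ 10.46%.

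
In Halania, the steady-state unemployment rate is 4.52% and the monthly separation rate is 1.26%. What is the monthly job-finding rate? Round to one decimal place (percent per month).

From u* = s/(s+f): f = s·(1−u)/u.
f = 1.26 × (1 − 0.0452) / 0.0452 = 1.2030 / 0.0452 ≈ 26.6% per month.

Job-finding rate ≈ 26.6% per month.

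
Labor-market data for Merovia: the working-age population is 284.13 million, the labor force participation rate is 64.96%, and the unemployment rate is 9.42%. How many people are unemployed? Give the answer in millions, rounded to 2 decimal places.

Labor force = 0.6496 × 284.13 = 184.57 million.
Unemployed = 0.0942 × 184.57 ≈ 17.39 million.

About 17.39 million are unemployed.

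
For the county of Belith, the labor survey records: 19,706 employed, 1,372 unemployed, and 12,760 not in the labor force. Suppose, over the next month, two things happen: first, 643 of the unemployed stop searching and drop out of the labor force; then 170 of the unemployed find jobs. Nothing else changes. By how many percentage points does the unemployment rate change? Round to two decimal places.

Initially, labor force = 19,706 + 1,372 = 21,078, so u = 1,372/21,078 = 6.51%.
After the first change, unemployed and labor force both fall by 643 → E = 19,706, U = 729, labor force = 20,435.
After the second change, unemployed falls and employed rises by 170; labor force unchanged → E = 19,876, U = 559, labor force = 20,435.
New unemployment rate = 559 / 20,435 = 2.74%.
Change = 2.74% − 6.51% = −3.77 percentage points.

The unemployment rate changes by −3.77 percentage points.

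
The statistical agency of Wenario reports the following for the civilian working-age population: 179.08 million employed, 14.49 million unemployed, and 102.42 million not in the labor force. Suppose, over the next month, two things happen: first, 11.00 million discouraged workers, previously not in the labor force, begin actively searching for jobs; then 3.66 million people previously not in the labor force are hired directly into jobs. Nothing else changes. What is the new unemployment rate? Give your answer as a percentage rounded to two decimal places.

New unemployment rate ≈ 12.24%.

Initially, labor force = 179.08 + 14.49 = 193.57 million, so u = 14.49/193.57 = 7.49%.
After the first change, unemployed and labor force both rise by 11.00 → E = 179.08, U = 25.49, labor force = 204.57 million.
After the second change, employed and labor force both rise by 3.66; unemployed unchanged → E = 182.74, U = 25.49, labor force = 208.23 million.
New unemployment rate = 25.49 / 208.23 = 12.24%.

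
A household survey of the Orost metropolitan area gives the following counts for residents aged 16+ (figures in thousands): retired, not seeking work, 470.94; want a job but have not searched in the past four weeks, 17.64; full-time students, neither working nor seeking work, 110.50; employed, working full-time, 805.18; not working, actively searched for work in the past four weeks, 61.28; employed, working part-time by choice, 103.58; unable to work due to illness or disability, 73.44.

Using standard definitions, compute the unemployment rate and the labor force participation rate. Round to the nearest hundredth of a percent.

Employed = 805.18 + 103.58 = 908.76 thousand.
Unemployed = 61.28 thousand.
Labor force = 908.76 + 61.28 = 970.04 thousand.
Not in labor force = 470.94 + 17.64 + 110.50 + 73.44 = 672.52 thousand (those not working and not actively searching are outside the labor force — including those who want a job but have given up searching).
Civilian working-age population = 970.04 + 672.52 = 1,642.56 thousand.
Unemployment rate = 61.28 / 970.04 = 6.32%.
Labor force participation rate = 970.04 / 1,642.56 = 59.06%.

Unemployment rate ≈ 6.32%; labor force participation rate ≈ 59.06%.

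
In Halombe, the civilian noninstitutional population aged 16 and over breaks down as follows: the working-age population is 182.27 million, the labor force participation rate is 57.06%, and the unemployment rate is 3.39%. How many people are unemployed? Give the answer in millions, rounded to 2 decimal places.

Labor force = 0.5706 × 182.27 = 104.00 million.
Unemployed = 0.0339 × 104.00 ≈ 3.53 million.

About 3.53 million are unemployed.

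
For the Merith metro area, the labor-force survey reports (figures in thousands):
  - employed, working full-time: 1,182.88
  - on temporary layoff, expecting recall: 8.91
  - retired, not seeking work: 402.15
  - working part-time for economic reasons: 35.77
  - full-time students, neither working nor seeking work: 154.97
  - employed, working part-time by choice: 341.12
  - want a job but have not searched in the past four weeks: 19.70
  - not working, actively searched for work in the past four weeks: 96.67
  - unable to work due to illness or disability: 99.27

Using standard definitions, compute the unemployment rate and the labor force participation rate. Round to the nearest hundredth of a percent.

Employed = 1,182.88 + 35.77 + 341.12 = 1,559.77 thousand (anyone who worked, including part-time for economic reasons, counts as employed).
Unemployed = 8.91 + 96.67 = 105.58 thousand (jobless and actively searching, or on temporary layoff).
Labor force = 1,559.77 + 105.58 = 1,665.35 thousand.
Not in labor force = 402.15 + 154.97 + 19.70 + 99.27 = 676.09 thousand (those not working and not actively searching are outside the labor force — including those who want a job but have given up searching).
Civilian working-age population = 1,665.35 + 676.09 = 2,341.44 thousand.
Unemployment rate = 105.58 / 1,665.35 = 6.34%.
Labor force participation rate = 1,665.35 / 2,341.44 = 71.13%.

Unemployment rate ≈ 6.34%; labor force participation rate ≈ 71.13%.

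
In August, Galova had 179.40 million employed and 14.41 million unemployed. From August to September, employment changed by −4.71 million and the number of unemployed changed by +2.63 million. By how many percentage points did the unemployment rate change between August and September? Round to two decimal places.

The unemployment rate changed by +1.45 percentage points.

August: labor force = 179.40 + 14.41 = 193.81; u = 14.41/193.81 = 7.44%.
September: labor force = 174.69 + 17.04 = 191.73; u = 17.04/191.73 = 8.89%.
Change = 8.89% − 7.44% = +1.45 pp.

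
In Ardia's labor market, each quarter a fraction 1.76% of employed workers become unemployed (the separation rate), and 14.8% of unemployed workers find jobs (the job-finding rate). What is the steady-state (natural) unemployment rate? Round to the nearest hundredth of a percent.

At steady state the flows balance: s·E = f·U, so U/(E+U) = s/(s+f).
u* = 1.76 / (1.76 + 14.8) = 1.76 / 16.56 = 10.63%.

Steady-state unemployment rate ≈ 10.63%.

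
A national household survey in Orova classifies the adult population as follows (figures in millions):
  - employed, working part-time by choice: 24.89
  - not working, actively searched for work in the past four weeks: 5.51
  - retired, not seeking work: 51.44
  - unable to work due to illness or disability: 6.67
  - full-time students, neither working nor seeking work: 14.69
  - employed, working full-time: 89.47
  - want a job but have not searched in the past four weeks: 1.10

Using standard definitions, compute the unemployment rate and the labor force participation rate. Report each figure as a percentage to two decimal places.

Unemployment rate ≈ 4.60%; labor force participation rate ≈ 61.86%.

Employed = 24.89 + 89.47 = 114.36 million.
Unemployed = 5.51 million.
Labor force = 114.36 + 5.51 = 119.87 million.
Not in labor force = 51.44 + 6.67 + 14.69 + 1.10 = 73.90 million (those not working and not actively searching are outside the labor force — including those who want a job but have given up searching).
Civilian working-age population = 119.87 + 73.90 = 193.77 million.
Unemployment rate = 5.51 / 119.87 = 4.60%.
Labor force participation rate = 119.87 / 193.77 = 61.86%.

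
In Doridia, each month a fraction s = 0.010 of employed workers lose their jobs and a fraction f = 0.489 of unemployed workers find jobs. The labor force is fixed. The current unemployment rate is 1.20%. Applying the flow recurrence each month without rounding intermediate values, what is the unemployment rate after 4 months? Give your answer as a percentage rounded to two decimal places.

Unemployment rate after four months ≈ 1.95%.

With a fixed labor force, u_{t+1} = u_t + s·(1−u_t) − f·u_t = u_t·(1−s−f) + s.
Here 1−s−f = 0.501 and s = 0.010.
u_1 = 0.012000 × 0.501 + 0.010 = 0.016012.
u_2 = 0.016012 × 0.501 + 0.010 = 0.018022.
u_3 = 0.018022 × 0.501 + 0.010 = 0.019029.
u_4 = 0.019029 × 0.501 + 0.010 = 0.019534.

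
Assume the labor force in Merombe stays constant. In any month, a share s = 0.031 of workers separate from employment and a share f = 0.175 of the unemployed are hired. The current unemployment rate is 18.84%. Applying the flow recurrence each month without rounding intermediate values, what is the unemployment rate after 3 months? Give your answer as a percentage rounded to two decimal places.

With a fixed labor force, u_{t+1} = u_t + s·(1−u_t) − f·u_t = u_t·(1−s−f) + s.
Here 1−s−f = 0.794 and s = 0.031.
u_1 = 0.188400 × 0.794 + 0.031 = 0.180590.
u_2 = 0.180590 × 0.794 + 0.031 = 0.174388.
u_3 = 0.174388 × 0.794 + 0.031 = 0.169464.

Unemployment rate after three months ≈ 16.95%.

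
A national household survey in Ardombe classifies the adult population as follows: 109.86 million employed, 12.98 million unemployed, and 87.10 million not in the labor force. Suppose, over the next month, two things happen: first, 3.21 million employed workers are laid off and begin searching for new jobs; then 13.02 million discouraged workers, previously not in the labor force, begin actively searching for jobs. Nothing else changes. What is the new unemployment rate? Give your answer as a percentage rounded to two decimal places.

New unemployment rate ≈ 21.50%.

Initially, labor force = 109.86 + 12.98 = 122.84 million, so u = 12.98/122.84 = 10.57%.
After the first change, employed falls and unemployed rises by 3.21; labor force unchanged → E = 106.65, U = 16.19, labor force = 122.84 million.
After the second change, unemployed and labor force both rise by 13.02 → E = 106.65, U = 29.21, labor force = 135.86 million.
New unemployment rate = 29.21 / 135.86 = 21.50%.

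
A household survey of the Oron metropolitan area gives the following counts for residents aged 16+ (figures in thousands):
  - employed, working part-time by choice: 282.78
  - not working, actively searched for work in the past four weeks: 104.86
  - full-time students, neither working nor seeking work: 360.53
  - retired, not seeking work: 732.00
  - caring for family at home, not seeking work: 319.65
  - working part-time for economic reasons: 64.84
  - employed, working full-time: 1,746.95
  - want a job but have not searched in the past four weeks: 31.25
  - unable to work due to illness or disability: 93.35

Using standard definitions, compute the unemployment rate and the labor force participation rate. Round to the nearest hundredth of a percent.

Unemployment rate ≈ 4.77%; labor force participation rate ≈ 58.87%.

Employed = 282.78 + 64.84 + 1,746.95 = 2,094.57 thousand (anyone who worked, including part-time for economic reasons, counts as employed).
Unemployed = 104.86 thousand.
Labor force = 2,094.57 + 104.86 = 2,199.43 thousand.
Not in labor force = 360.53 + 732.00 + 319.65 + 31.25 + 93.35 = 1,536.78 thousand (those not working and not actively searching are outside the labor force — including those who want a job but have given up searching).
Civilian working-age population = 2,199.43 + 1,536.78 = 3,736.21 thousand.
Unemployment rate = 104.86 / 2,199.43 = 4.77%.
Labor force participation rate = 2,199.43 / 3,736.21 = 58.87%.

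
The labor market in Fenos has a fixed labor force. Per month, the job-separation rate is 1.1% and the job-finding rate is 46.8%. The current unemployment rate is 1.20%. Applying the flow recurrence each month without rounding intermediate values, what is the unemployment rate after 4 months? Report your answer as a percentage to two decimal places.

With a fixed labor force, u_{t+1} = u_t + s·(1−u_t) − f·u_t = u_t·(1−s−f) + s.
Here 1−s−f = 0.521 and s = 0.011.
u_1 = 0.012000 × 0.521 + 0.011 = 0.017252.
u_2 = 0.017252 × 0.521 + 0.011 = 0.019988.
u_3 = 0.019988 × 0.521 + 0.011 = 0.021414.
u_4 = 0.021414 × 0.521 + 0.011 = 0.022157.

Unemployment rate after four months ≈ 2.22%.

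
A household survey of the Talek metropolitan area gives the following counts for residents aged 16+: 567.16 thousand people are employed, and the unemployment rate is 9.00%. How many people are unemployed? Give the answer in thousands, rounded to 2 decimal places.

About 56.09 thousand are unemployed.

Let U be the number unemployed. The labor force is E + U, and U/(E+U) = 0.0900.
So U = 0.0900 × 567.16 / (1 − 0.0900) = 51.0444 / 0.9100 ≈ 56.09 thousand.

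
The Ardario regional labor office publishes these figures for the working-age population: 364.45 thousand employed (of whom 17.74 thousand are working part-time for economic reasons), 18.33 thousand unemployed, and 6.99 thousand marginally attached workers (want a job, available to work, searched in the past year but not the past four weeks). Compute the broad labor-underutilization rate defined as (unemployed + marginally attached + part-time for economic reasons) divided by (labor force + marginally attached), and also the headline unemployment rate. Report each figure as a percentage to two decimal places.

Labor force = 364.45 + 18.33 = 382.78 thousand.
Numerator = 18.33 + 6.99 + 17.74 = 43.06 thousand.
Denominator = 382.78 + 6.99 = 389.77 thousand.
Broad rate = 43.06 / 389.77 = 11.05%.
Headline unemployment rate = 18.33 / 382.78 = 4.79%.

Broad underutilization rate ≈ 11.05%; headline unemployment rate ≈ 4.79%.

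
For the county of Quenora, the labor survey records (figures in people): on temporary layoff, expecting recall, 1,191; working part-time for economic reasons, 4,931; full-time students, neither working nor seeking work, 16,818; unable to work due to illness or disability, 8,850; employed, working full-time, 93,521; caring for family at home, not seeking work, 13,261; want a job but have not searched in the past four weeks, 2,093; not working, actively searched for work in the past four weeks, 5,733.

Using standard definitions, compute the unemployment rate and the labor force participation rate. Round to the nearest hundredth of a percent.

Employed = 4,931 + 93,521 = 98,452 (anyone who worked, including part-time for economic reasons, counts as employed).
Unemployed = 1,191 + 5,733 = 6,924 (jobless and actively searching, or on temporary layoff).
Labor force = 98,452 + 6,924 = 105,376.
Not in labor force = 16,818 + 8,850 + 13,261 + 2,093 = 41,022 (those not working and not actively searching are outside the labor force — including those who want a job but have given up searching).
Civilian working-age population = 105,376 + 41,022 = 146,398.
Unemployment rate = 6,924 / 105,376 = 6.57%.
Labor force participation rate = 105,376 / 146,398 = 71.98%.

Unemployment rate ≈ 6.57%; labor force participation rate ≈ 71.98%.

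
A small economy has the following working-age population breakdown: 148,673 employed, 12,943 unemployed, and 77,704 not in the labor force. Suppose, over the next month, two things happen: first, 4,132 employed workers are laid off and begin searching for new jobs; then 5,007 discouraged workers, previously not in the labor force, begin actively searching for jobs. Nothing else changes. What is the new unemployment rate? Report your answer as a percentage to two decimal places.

Initially, labor force = 148,673 + 12,943 = 161,616, so u = 12,943/161,616 = 8.01%.
After the first change, employed falls and unemployed rises by 4,132; labor force unchanged → E = 144,541, U = 17,075, labor force = 161,616.
After the second change, unemployed and labor force both rise by 5,007 → E = 144,541, U = 22,082, labor force = 166,623.
New unemployment rate = 22,082 / 166,623 = 13.25%.

New unemployment rate ≈ 13.25%.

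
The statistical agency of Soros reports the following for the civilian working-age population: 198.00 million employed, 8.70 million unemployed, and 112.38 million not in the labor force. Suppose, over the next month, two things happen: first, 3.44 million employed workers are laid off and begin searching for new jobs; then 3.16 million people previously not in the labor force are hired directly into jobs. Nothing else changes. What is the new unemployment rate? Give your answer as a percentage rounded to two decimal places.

Initially, labor force = 198.00 + 8.70 = 206.70 million, so u = 8.70/206.70 = 4.21%.
After the first change, employed falls and unemployed rises by 3.44; labor force unchanged → E = 194.56, U = 12.14, labor force = 206.70 million.
After the second change, employed and labor force both rise by 3.16; unemployed unchanged → E = 197.72, U = 12.14, labor force = 209.86 million.
New unemployment rate = 12.14 / 209.86 = 5.78%.

New unemployment rate ≈ 5.78%.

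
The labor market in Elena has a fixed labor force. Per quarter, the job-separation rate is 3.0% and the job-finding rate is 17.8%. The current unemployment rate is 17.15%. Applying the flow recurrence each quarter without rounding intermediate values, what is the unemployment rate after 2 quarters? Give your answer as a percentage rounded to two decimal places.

Unemployment rate after two quarters ≈ 16.13%.

With a fixed labor force, u_{t+1} = u_t + s·(1−u_t) − f·u_t = u_t·(1−s−f) + s.
Here 1−s−f = 0.792 and s = 0.030.
u_1 = 0.171500 × 0.792 + 0.030 = 0.165828.
u_2 = 0.165828 × 0.792 + 0.030 = 0.161336.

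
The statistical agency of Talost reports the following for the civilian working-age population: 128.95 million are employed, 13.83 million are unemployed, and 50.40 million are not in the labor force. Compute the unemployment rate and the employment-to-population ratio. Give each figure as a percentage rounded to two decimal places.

Unemployment rate ≈ 9.69%; employment-population ratio ≈ 66.75%.

Labor force = employed + unemployed = 128.95 + 13.83 = 142.78 million.
Working-age population = 142.78 + 50.40 = 193.18 million.
Unemployment rate = 13.83 / 142.78 = 9.69%.
Employment-population ratio = 128.95 / 193.18 = 66.75%.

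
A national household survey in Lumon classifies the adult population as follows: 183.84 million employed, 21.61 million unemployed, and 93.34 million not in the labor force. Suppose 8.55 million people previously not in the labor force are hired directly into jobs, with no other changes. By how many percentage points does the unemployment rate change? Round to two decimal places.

Initially, labor force = 183.84 + 21.61 = 205.45 million, so u = 21.61/205.45 = 10.52%.
After the change, employed and labor force both rise by 8.55; unemployed unchanged → E = 192.39, U = 21.61, labor force = 214.00 million.
New unemployment rate = 21.61 / 214.00 = 10.10%.
Change = 10.10% − 10.52% = −0.42 percentage points.

The unemployment rate changes by −0.42 percentage points.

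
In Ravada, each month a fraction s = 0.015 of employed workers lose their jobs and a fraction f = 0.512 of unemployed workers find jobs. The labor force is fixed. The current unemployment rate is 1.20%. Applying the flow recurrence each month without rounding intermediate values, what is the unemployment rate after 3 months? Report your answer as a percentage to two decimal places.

Unemployment rate after three months ≈ 2.67%.

With a fixed labor force, u_{t+1} = u_t + s·(1−u_t) − f·u_t = u_t·(1−s−f) + s.
Here 1−s−f = 0.473 and s = 0.015.
u_1 = 0.012000 × 0.473 + 0.015 = 0.020676.
u_2 = 0.020676 × 0.473 + 0.015 = 0.024780.
u_3 = 0.024780 × 0.473 + 0.015 = 0.026721.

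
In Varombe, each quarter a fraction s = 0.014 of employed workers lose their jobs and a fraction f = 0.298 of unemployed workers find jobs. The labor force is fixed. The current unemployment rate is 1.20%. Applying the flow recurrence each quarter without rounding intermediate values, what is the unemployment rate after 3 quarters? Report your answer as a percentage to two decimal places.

With a fixed labor force, u_{t+1} = u_t + s·(1−u_t) − f·u_t = u_t·(1−s−f) + s.
Here 1−s−f = 0.688 and s = 0.014.
u_1 = 0.012000 × 0.688 + 0.014 = 0.022256.
u_2 = 0.022256 × 0.688 + 0.014 = 0.029312.
u_3 = 0.029312 × 0.688 + 0.014 = 0.034167.

Unemployment rate after three quarters ≈ 3.42%.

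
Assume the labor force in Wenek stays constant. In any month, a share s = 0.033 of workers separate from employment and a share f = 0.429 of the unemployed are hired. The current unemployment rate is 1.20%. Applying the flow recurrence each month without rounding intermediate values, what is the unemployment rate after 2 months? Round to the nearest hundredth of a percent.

With a fixed labor force, u_{t+1} = u_t + s·(1−u_t) − f·u_t = u_t·(1−s−f) + s.
Here 1−s−f = 0.538 and s = 0.033.
u_1 = 0.012000 × 0.538 + 0.033 = 0.039456.
u_2 = 0.039456 × 0.538 + 0.033 = 0.054227.

Unemployment rate after two months ≈ 5.42%.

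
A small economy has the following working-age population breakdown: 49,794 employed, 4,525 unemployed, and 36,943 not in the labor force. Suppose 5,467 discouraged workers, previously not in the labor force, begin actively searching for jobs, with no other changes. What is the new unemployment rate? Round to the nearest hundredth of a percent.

New unemployment rate ≈ 16.71%.

Initially, labor force = 49,794 + 4,525 = 54,319, so u = 4,525/54,319 = 8.33%.
After the change, unemployed and labor force both rise by 5,467 → E = 49,794, U = 9,992, labor force = 59,786.
New unemployment rate = 9,992 / 59,786 = 16.71%.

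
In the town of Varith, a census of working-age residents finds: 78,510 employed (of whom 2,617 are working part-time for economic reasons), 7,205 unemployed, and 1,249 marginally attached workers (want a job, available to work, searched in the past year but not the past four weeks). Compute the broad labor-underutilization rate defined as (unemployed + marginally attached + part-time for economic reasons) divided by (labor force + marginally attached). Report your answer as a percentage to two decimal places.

Labor force = 78,510 + 7,205 = 85,715.
Numerator = 7,205 + 1,249 + 2,617 = 11,071.
Denominator = 85,715 + 1,249 = 86,964.
Broad rate = 11,071 / 86,964 = 12.73%.

Broad underutilization rate ≈ 12.73%.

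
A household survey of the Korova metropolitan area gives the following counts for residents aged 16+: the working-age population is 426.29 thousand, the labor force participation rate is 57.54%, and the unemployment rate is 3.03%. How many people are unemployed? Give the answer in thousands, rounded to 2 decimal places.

Labor force = 0.5754 × 426.29 = 245.29 thousand.
Unemployed = 0.0303 × 245.29 ≈ 7.43 thousand.

About 7.43 thousand are unemployed.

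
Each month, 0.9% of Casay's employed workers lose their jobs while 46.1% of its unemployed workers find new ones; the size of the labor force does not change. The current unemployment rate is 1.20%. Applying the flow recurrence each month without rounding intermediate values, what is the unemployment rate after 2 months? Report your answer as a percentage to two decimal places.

Unemployment rate after two months ≈ 1.71%.

With a fixed labor force, u_{t+1} = u_t + s·(1−u_t) − f·u_t = u_t·(1−s−f) + s.
Here 1−s−f = 0.530 and s = 0.009.
u_1 = 0.012000 × 0.530 + 0.009 = 0.015360.
u_2 = 0.015360 × 0.530 + 0.009 = 0.017141.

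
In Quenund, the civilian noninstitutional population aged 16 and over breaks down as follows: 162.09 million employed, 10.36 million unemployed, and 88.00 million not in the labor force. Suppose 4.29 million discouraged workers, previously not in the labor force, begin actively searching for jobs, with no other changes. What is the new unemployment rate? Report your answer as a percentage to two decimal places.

New unemployment rate ≈ 8.29%.

Initially, labor force = 162.09 + 10.36 = 172.45 million, so u = 10.36/172.45 = 6.01%.
After the change, unemployed and labor force both rise by 4.29 → E = 162.09, U = 14.65, labor force = 176.74 million.
New unemployment rate = 14.65 / 176.74 = 8.29%.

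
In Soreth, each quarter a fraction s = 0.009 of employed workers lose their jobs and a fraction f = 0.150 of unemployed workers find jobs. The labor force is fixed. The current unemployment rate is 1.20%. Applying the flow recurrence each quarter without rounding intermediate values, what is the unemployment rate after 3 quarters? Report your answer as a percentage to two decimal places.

With a fixed labor force, u_{t+1} = u_t + s·(1−u_t) − f·u_t = u_t·(1−s−f) + s.
Here 1−s−f = 0.841 and s = 0.009.
u_1 = 0.012000 × 0.841 + 0.009 = 0.019092.
u_2 = 0.019092 × 0.841 + 0.009 = 0.025056.
u_3 = 0.025056 × 0.841 + 0.009 = 0.030072.

Unemployment rate after three quarters ≈ 3.01%.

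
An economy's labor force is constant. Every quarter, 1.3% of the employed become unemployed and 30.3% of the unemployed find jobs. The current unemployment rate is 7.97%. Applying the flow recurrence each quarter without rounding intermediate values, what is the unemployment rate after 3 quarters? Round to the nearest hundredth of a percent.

Unemployment rate after three quarters ≈ 5.35%.

With a fixed labor force, u_{t+1} = u_t + s·(1−u_t) − f·u_t = u_t·(1−s−f) + s.
Here 1−s−f = 0.684 and s = 0.013.
u_1 = 0.079700 × 0.684 + 0.013 = 0.067515.
u_2 = 0.067515 × 0.684 + 0.013 = 0.059180.
u_3 = 0.059180 × 0.684 + 0.013 = 0.053479.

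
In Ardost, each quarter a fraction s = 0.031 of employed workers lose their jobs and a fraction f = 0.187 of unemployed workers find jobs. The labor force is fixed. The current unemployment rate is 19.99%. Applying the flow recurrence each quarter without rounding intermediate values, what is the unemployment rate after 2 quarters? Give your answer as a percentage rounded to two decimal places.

With a fixed labor force, u_{t+1} = u_t + s·(1−u_t) − f·u_t = u_t·(1−s−f) + s.
Here 1−s−f = 0.782 and s = 0.031.
u_1 = 0.199900 × 0.782 + 0.031 = 0.187322.
u_2 = 0.187322 × 0.782 + 0.031 = 0.177486.

Unemployment rate after two quarters ≈ 17.75%.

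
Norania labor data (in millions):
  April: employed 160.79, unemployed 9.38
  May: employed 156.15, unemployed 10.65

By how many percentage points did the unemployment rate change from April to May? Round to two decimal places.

The unemployment rate changed by +0.87 percentage points.

April: labor force = 160.79 + 9.38 = 170.17; u = 9.38/170.17 = 5.51%.
May: labor force = 156.15 + 10.65 = 166.80; u = 10.65/166.80 = 6.38%.
Change = 6.38% − 5.51% = +0.87 pp.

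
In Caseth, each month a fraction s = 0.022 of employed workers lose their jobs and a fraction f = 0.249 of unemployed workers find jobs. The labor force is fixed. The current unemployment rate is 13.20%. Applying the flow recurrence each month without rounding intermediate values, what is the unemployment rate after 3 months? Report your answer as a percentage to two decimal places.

Unemployment rate after three months ≈ 10.09%.

With a fixed labor force, u_{t+1} = u_t + s·(1−u_t) − f·u_t = u_t·(1−s−f) + s.
Here 1−s−f = 0.729 and s = 0.022.
u_1 = 0.132000 × 0.729 + 0.022 = 0.118228.
u_2 = 0.118228 × 0.729 + 0.022 = 0.108188.
u_3 = 0.108188 × 0.729 + 0.022 = 0.100869.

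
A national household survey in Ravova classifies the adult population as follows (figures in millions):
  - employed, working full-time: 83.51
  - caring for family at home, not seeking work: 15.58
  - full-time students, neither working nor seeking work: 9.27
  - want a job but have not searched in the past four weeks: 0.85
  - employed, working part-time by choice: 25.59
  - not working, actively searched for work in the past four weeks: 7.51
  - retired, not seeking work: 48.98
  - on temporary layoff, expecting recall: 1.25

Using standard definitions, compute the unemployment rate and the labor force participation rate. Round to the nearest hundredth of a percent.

Employed = 83.51 + 25.59 = 109.10 million.
Unemployed = 7.51 + 1.25 = 8.76 million (jobless and actively searching, or on temporary layoff).
Labor force = 109.10 + 8.76 = 117.86 million.
Not in labor force = 15.58 + 9.27 + 0.85 + 48.98 = 74.68 million (those not working and not actively searching are outside the labor force — including those who want a job but have given up searching).
Civilian working-age population = 117.86 + 74.68 = 192.54 million.
Unemployment rate = 8.76 / 117.86 = 7.43%.
Labor force participation rate = 117.86 / 192.54 = 61.21%.

Unemployment rate ≈ 7.43%; labor force participation rate ≈ 61.21%.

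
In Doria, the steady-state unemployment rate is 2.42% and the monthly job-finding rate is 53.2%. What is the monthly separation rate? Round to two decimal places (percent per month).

From u* = s/(s+f): s = u·f/(1−u).
s = 0.0242 × 53.2 / (1 − 0.0242) = 1.2874 / 0.9758 ≈ 1.32% per month.

Separation rate ≈ 1.32% per month.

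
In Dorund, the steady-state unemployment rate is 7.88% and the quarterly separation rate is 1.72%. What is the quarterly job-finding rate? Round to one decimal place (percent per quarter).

Job-finding rate ≈ 20.1% per quarter.

From u* = s/(s+f): f = s·(1−u)/u.
f = 1.72 × (1 − 0.0788) / 0.0788 = 1.5845 / 0.0788 ≈ 20.1% per quarter.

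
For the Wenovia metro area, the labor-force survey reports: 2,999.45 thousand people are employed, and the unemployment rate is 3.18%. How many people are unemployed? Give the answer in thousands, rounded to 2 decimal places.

Let U be the number unemployed. The labor force is E + U, and U/(E+U) = 0.0318.
So U = 0.0318 × 2,999.45 / (1 − 0.0318) = 95.3825 / 0.9682 ≈ 98.52 thousand.

About 98.52 thousand are unemployed.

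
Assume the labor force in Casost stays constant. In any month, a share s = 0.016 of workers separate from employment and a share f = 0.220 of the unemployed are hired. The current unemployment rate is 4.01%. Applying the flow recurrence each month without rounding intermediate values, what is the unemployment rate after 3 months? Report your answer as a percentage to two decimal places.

Unemployment rate after three months ≈ 5.54%.

With a fixed labor force, u_{t+1} = u_t + s·(1−u_t) − f·u_t = u_t·(1−s−f) + s.
Here 1−s−f = 0.764 and s = 0.016.
u_1 = 0.040100 × 0.764 + 0.016 = 0.046636.
u_2 = 0.046636 × 0.764 + 0.016 = 0.051630.
u_3 = 0.051630 × 0.764 + 0.016 = 0.055445.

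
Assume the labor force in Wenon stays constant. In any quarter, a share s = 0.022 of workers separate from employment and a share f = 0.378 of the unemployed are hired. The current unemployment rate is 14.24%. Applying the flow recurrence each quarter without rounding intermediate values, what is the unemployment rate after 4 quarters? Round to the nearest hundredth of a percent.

With a fixed labor force, u_{t+1} = u_t + s·(1−u_t) − f·u_t = u_t·(1−s−f) + s.
Here 1−s−f = 0.600 and s = 0.022.
u_1 = 0.142400 × 0.600 + 0.022 = 0.107440.
u_2 = 0.107440 × 0.600 + 0.022 = 0.086464.
u_3 = 0.086464 × 0.600 + 0.022 = 0.073878.
u_4 = 0.073878 × 0.600 + 0.022 = 0.066327.

Unemployment rate after four quarters ≈ 6.63%.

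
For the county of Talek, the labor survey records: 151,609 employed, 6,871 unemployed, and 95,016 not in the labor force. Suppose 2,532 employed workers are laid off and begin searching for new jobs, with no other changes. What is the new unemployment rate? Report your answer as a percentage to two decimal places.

New unemployment rate ≈ 5.93%.

Initially, labor force = 151,609 + 6,871 = 158,480, so u = 6,871/158,480 = 4.34%.
After the change, employed falls and unemployed rises by 2,532; labor force unchanged → E = 149,077, U = 9,403, labor force = 158,480.
New unemployment rate = 9,403 / 158,480 = 5.93%.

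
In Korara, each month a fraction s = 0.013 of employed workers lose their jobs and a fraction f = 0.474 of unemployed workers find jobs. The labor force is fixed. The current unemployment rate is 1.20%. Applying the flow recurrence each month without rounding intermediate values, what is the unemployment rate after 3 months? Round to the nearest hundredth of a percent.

Unemployment rate after three months ≈ 2.47%.

With a fixed labor force, u_{t+1} = u_t + s·(1−u_t) − f·u_t = u_t·(1−s−f) + s.
Here 1−s−f = 0.513 and s = 0.013.
u_1 = 0.012000 × 0.513 + 0.013 = 0.019156.
u_2 = 0.019156 × 0.513 + 0.013 = 0.022827.
u_3 = 0.022827 × 0.513 + 0.013 = 0.024710.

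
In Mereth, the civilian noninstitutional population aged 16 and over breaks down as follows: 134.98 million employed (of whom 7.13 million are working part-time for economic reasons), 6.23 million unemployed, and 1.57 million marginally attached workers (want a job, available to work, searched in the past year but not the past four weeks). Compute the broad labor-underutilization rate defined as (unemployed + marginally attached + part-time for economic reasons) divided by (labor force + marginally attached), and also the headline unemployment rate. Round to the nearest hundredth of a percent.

Labor force = 134.98 + 6.23 = 141.21 million.
Numerator = 6.23 + 1.57 + 7.13 = 14.93 million.
Denominator = 141.21 + 1.57 = 142.78 million.
Broad rate = 14.93 / 142.78 = 10.46%.
Headline unemployment rate = 6.23 / 141.21 = 4.41%.

Broad underutilization rate ≈ 10.46%; headline unemployment rate ≈ 4.41%.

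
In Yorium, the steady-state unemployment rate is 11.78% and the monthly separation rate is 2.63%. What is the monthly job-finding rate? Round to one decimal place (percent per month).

From u* = s/(s+f): f = s·(1−u)/u.
f = 2.63 × (1 − 0.1178) / 0.1178 = 2.3202 / 0.1178 ≈ 19.7% per month.

Job-finding rate ≈ 19.7% per month.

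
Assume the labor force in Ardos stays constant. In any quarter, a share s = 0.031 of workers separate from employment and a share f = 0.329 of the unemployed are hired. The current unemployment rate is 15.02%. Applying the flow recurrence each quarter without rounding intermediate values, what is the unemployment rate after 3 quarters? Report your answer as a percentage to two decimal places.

Unemployment rate after three quarters ≈ 10.29%.

With a fixed labor force, u_{t+1} = u_t + s·(1−u_t) − f·u_t = u_t·(1−s−f) + s.
Here 1−s−f = 0.640 and s = 0.031.
u_1 = 0.150200 × 0.640 + 0.031 = 0.127128.
u_2 = 0.127128 × 0.640 + 0.031 = 0.112362.
u_3 = 0.112362 × 0.640 + 0.031 = 0.102912.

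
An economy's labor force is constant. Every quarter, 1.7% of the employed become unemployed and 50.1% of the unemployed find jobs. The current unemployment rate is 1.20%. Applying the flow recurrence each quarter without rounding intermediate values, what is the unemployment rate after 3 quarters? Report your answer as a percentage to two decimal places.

With a fixed labor force, u_{t+1} = u_t + s·(1−u_t) − f·u_t = u_t·(1−s−f) + s.
Here 1−s−f = 0.482 and s = 0.017.
u_1 = 0.012000 × 0.482 + 0.017 = 0.022784.
u_2 = 0.022784 × 0.482 + 0.017 = 0.027982.
u_3 = 0.027982 × 0.482 + 0.017 = 0.030487.

Unemployment rate after three quarters ≈ 3.05%.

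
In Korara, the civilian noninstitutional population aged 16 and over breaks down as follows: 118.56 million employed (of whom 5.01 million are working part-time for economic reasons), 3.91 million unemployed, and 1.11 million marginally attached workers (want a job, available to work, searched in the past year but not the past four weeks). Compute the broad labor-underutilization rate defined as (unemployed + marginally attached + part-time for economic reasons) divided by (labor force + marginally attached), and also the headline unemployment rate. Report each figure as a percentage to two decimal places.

Labor force = 118.56 + 3.91 = 122.47 million.
Numerator = 3.91 + 1.11 + 5.01 = 10.03 million.
Denominator = 122.47 + 1.11 = 123.58 million.
Broad rate = 10.03 / 123.58 = 8.12%.
Headline unemployment rate = 3.91 / 122.47 = 3.19%.

Broad underutilization rate ≈ 8.12%; headline unemployment rate ≈ 3.19%.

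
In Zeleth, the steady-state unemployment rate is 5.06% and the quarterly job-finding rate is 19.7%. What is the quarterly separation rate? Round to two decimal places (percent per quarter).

Separation rate ≈ 1.05% per quarter.

From u* = s/(s+f): s = u·f/(1−u).
s = 0.0506 × 19.7 / (1 − 0.0506) = 0.9968 / 0.9494 ≈ 1.05% per quarter.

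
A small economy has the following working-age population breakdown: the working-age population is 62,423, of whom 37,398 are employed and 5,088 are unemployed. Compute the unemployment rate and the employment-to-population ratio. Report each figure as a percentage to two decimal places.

Labor force = employed + unemployed = 37,398 + 5,088 = 42,486.
Unemployment rate = 5,088 / 42,486 = 11.98%.
Employment-population ratio = 37,398 / 62,423 = 59.91%.

Unemployment rate ≈ 11.98%; employment-population ratio ≈ 59.91%.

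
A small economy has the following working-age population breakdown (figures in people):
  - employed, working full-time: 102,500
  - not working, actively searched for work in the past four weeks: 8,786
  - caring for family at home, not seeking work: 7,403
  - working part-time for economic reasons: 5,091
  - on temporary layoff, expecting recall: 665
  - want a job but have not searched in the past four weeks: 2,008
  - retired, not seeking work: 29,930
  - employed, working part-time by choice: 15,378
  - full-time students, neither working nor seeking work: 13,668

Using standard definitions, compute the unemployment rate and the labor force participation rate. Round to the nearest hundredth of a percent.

Employed = 102,500 + 5,091 + 15,378 = 122,969 (anyone who worked, including part-time for economic reasons, counts as employed).
Unemployed = 8,786 + 665 = 9,451 (jobless and actively searching, or on temporary layoff).
Labor force = 122,969 + 9,451 = 132,420.
Not in labor force = 7,403 + 2,008 + 29,930 + 13,668 = 53,009 (those not working and not actively searching are outside the labor force — including those who want a job but have given up searching).
Civilian working-age population = 132,420 + 53,009 = 185,429.
Unemployment rate = 9,451 / 132,420 = 7.14%.
Labor force participation rate = 132,420 / 185,429 = 71.41%.

Unemployment rate ≈ 7.14%; labor force participation rate ≈ 71.41%.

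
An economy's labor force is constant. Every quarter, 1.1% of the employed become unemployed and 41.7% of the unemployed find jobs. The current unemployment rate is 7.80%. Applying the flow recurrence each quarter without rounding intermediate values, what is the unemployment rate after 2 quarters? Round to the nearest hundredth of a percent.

Unemployment rate after two quarters ≈ 4.28%.

With a fixed labor force, u_{t+1} = u_t + s·(1−u_t) − f·u_t = u_t·(1−s−f) + s.
Here 1−s−f = 0.572 and s = 0.011.
u_1 = 0.078000 × 0.572 + 0.011 = 0.055616.
u_2 = 0.055616 × 0.572 + 0.011 = 0.042812.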